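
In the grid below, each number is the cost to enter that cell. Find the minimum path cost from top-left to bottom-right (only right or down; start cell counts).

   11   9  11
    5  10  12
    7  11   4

38

Path [0,0] -> [1,0] -> [2,0] -> [2,1] -> [2,2]: 11 + 5 + 7 + 11 + 4 = 38.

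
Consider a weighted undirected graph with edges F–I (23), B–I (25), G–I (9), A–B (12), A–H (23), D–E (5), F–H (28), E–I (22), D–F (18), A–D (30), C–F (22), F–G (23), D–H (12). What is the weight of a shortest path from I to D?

27

A few of the I→D routes:
I→G→F→D: 9 + 23 + 18 = 50
I→E→D: 22 + 5 = 27
I→F→D: 23 + 18 = 41
The minimum is 27.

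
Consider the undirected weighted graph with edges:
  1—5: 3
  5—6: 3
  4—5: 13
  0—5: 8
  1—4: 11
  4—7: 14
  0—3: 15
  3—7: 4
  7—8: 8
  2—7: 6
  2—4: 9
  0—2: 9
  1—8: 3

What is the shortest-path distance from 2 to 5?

Checking several routes:
2-7-3-0-5: 6 + 4 + 15 + 8 = 33
2-0-5: 9 + 8 = 17
2-4-5: 9 + 13 = 22
2-7-8-1-5: 6 + 8 + 3 + 3 = 20
2-4-1-5: 9 + 11 + 3 = 23
Best route has total 17.

17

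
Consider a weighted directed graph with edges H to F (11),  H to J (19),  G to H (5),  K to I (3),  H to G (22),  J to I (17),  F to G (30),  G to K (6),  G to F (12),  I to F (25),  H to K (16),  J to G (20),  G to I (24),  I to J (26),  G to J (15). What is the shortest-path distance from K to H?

Paths from K to H:
K-I-F-G-H: 3 + 25 + 30 + 5 = 63
K-I-J-G-H: 3 + 26 + 20 + 5 = 54
Best route has total 54.

54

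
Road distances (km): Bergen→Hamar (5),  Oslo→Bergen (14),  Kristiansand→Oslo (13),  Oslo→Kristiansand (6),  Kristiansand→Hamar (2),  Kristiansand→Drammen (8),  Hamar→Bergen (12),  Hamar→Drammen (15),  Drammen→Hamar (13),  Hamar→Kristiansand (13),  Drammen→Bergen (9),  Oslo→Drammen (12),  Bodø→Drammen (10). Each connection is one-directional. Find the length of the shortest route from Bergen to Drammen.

20

Routes from Bergen to Drammen:
Bergen - Hamar - Drammen: 5 + 15 = 20
Bergen - Hamar - Kristiansand - Oslo - Drammen: 5 + 13 + 13 + 12 = 43
Bergen - Hamar - Kristiansand - Drammen: 5 + 13 + 8 = 26
Shortest: 20 km.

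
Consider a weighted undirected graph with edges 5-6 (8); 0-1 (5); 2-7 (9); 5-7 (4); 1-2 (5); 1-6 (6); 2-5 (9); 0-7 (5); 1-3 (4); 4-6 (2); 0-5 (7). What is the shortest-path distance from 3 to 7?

A few of the 3→7 routes:
3 → 1 → 0 → 7: 4 + 5 + 5 = 14
3 → 1 → 6 → 5 → 0 → 7: 4 + 6 + 8 + 7 + 5 = 30
3 → 1 → 2 → 5 → 7: 4 + 5 + 9 + 4 = 22
3 → 1 → 6 → 5 → 7: 4 + 6 + 8 + 4 = 22
3 → 1 → 0 → 5 → 7: 4 + 5 + 7 + 4 = 20
3 → 1 → 2 → 7: 4 + 5 + 9 = 18
Shortest: 14.

14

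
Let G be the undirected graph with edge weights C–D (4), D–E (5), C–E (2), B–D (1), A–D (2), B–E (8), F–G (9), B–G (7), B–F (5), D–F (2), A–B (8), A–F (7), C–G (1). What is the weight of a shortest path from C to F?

6

Some routes from C to F:
C - D - F: 4 + 2 = 6
C - G - F: 1 + 9 = 10
C - D - B - F: 4 + 1 + 5 = 10
C - E - D - F: 2 + 5 + 2 = 9
Best route has total 6.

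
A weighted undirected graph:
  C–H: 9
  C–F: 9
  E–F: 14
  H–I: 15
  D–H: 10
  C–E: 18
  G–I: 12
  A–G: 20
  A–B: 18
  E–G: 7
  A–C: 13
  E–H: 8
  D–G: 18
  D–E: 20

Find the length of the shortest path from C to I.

Checking several routes:
C→E→G→I: 18 + 7 + 12 = 37
C→H→E→G→I: 9 + 8 + 7 + 12 = 36
C→H→I: 9 + 15 = 24
Best route has total 24.

24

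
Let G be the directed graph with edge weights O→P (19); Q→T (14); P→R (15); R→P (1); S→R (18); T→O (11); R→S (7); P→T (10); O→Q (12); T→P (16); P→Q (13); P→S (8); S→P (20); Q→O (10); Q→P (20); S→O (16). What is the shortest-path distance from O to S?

27

Comparing a few candidate routes:
O→Q→P→R→S: 12 + 20 + 15 + 7 = 54
O→Q→T→P→S: 12 + 14 + 16 + 8 = 50
O→P→S: 19 + 8 = 27
O→P→R→S: 19 + 15 + 7 = 41
O→Q→P→S: 12 + 20 + 8 = 40
Shortest: 27.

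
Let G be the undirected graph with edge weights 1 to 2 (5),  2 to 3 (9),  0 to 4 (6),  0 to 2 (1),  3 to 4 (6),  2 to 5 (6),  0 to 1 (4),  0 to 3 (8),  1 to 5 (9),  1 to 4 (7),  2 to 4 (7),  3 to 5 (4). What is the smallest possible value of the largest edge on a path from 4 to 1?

6

Some routes from 4 to 1:
4 - 3 - 5 - 2 - 0 - 1: max(6, 4, 6, 1, 4) = 6
4 - 2 - 1: max(7, 5) = 7
4 - 1: max(7) = 7
4 - 0 - 1: max(6, 4) = 6
4 - 0 - 2 - 1: max(6, 1, 5) = 6
4 - 3 - 5 - 2 - 1: max(6, 4, 6, 5) = 6
The minimum achievable maximum is 6.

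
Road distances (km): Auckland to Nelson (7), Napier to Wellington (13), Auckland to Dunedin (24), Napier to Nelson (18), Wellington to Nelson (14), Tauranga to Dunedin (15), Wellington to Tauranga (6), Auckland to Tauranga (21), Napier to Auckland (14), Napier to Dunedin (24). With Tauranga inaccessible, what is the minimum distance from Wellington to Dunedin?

37

Some routes from Wellington to Dunedin avoiding Tauranga:
Wellington → Nelson → Napier → Dunedin: 14 + 18 + 24 = 56
Wellington → Napier → Dunedin: 13 + 24 = 37
Wellington → Napier → Auckland → Dunedin: 13 + 14 + 24 = 51
Wellington → Nelson → Auckland → Dunedin: 14 + 7 + 24 = 45
The minimum is 37 km.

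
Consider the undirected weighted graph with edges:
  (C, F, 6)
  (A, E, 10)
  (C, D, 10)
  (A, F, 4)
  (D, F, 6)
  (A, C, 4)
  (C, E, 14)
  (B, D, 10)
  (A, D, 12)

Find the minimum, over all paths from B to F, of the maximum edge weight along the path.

10

Checking several routes:
B→D→C→A→F: max(10, 10, 4, 4) = 10
B→D→C→F: max(10, 10, 6) = 10
B→D→F: max(10, 6) = 10
The minimum achievable maximum is 10.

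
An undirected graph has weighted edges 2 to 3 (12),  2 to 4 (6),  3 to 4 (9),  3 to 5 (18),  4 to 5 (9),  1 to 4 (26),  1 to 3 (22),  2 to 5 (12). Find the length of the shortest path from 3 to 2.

12

A few of the 3→2 routes:
3 - 5 - 2: 18 + 12 = 30
3 - 5 - 4 - 2: 18 + 9 + 6 = 33
3 - 4 - 5 - 2: 9 + 9 + 12 = 30
3 - 4 - 2: 9 + 6 = 15
3 - 2: 12
The minimum is 12.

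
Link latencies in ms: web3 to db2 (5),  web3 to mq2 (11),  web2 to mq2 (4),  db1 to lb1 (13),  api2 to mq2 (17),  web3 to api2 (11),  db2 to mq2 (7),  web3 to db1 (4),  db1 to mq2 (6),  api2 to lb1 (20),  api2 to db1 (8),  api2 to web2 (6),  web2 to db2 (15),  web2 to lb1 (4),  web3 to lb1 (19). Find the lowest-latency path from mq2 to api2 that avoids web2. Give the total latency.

14

Comparing a few candidate routes:
mq2-web3-api2: 11 + 11 = 22
mq2-api2: 17
mq2-db1-web3-api2: 6 + 4 + 11 = 21
mq2-db1-api2: 6 + 8 = 14
Best route has total 14 ms.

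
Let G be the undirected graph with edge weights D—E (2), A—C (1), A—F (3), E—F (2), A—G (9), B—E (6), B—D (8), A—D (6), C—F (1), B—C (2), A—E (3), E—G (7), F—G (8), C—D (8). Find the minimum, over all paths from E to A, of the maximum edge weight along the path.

2

A few of the E→A routes:
E -> F -> A: max(2, 3) = 3
E -> A: max(3) = 3
E -> F -> C -> A: max(2, 1, 1) = 2
The minimum achievable maximum is 2.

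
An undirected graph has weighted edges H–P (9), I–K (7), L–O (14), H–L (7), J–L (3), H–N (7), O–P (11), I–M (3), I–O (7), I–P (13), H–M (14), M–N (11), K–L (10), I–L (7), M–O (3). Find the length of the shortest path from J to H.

10

Checking several routes:
J - L - H: 3 + 7 = 10
J - L - I - P - H: 3 + 7 + 13 + 9 = 32
J - L - I - M - N - H: 3 + 7 + 3 + 11 + 7 = 31
J - L - O - M - H: 3 + 14 + 3 + 14 = 34
J - L - I - M - H: 3 + 7 + 3 + 14 = 27
Shortest: 10.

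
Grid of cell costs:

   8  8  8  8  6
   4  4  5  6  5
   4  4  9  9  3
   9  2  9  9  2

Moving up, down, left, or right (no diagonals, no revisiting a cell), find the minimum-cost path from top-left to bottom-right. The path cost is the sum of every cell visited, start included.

Take r0c0 → r1c0 → r1c1 → r1c2 → r1c3 → r1c4 → r2c4 → r3c4 for a total of 8 + 4 + 4 + 5 + 6 + 5 + 3 + 2 = 37.

37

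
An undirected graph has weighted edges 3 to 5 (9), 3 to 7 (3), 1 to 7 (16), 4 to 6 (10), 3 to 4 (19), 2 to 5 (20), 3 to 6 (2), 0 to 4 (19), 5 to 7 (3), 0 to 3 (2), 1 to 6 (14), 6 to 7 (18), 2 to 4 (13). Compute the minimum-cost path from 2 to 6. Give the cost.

23

Some routes from 2 to 6:
2 -> 4 -> 0 -> 3 -> 6: 13 + 19 + 2 + 2 = 36
2 -> 4 -> 3 -> 6: 13 + 19 + 2 = 34
2 -> 4 -> 6: 13 + 10 = 23
2 -> 5 -> 7 -> 6: 20 + 3 + 18 = 41
2 -> 5 -> 7 -> 3 -> 6: 20 + 3 + 3 + 2 = 28
2 -> 5 -> 3 -> 6: 20 + 9 + 2 = 31
The minimum is 23.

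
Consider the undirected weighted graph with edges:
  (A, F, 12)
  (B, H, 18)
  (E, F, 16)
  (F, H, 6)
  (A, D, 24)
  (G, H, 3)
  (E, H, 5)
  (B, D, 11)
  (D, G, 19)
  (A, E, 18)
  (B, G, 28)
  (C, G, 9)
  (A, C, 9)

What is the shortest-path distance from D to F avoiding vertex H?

Checking several routes:
D-B-G-C-A-F: 11 + 28 + 9 + 9 + 12 = 69
D-A-F: 24 + 12 = 36
D-A-E-F: 24 + 18 + 16 = 58
D-G-C-A-F: 19 + 9 + 9 + 12 = 49
The minimum is 36.

36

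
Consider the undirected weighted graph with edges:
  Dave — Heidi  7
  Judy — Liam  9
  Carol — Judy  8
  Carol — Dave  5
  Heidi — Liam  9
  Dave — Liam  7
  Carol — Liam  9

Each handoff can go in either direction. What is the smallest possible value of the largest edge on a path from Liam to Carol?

Comparing a few candidate routes:
Liam - Dave - Carol: max(7, 5) = 7
Liam - Heidi - Dave - Carol: max(9, 7, 5) = 9
Liam - Carol: max(9) = 9
Best route has worst link 7.

7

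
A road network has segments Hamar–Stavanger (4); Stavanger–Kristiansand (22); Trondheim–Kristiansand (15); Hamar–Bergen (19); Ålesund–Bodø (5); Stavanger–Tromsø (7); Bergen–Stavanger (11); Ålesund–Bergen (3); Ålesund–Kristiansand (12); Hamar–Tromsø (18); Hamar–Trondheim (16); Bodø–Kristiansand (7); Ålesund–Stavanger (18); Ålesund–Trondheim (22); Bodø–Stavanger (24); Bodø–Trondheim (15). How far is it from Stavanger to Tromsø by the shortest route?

7

Checking several routes:
Stavanger→Ålesund→Bergen→Hamar→Tromsø: 18 + 3 + 19 + 18 = 58
Stavanger→Bergen→Ålesund→Bodø→Trondheim→Hamar→Tromsø: 11 + 3 + 5 + 15 + 16 + 18 = 68
Stavanger→Bergen→Hamar→Tromsø: 11 + 19 + 18 = 48
Stavanger→Tromsø: 7
Stavanger→Hamar→Tromsø: 4 + 18 = 22
Best route has total 7 km.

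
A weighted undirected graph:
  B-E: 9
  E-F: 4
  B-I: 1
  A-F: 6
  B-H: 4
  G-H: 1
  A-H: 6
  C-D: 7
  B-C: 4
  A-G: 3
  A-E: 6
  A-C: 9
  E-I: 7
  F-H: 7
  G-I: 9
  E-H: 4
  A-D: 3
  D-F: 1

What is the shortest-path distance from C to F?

8

A few of the C→F routes:
C-B-H-E-F: 4 + 4 + 4 + 4 = 16
C-B-H-G-A-D-F: 4 + 4 + 1 + 3 + 3 + 1 = 16
C-A-D-F: 9 + 3 + 1 = 13
C-B-H-F: 4 + 4 + 7 = 15
C-D-F: 7 + 1 = 8
C-A-F: 9 + 6 = 15
Shortest: 8.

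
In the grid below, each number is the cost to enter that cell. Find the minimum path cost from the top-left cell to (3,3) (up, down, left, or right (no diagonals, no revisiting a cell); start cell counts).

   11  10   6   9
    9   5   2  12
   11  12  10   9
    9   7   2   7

46

Best path: r0c0→r1c0→r1c1→r1c2→r2c2→r3c2→r3c3
Cost: 11 + 9 + 5 + 2 + 10 + 2 + 7 = 46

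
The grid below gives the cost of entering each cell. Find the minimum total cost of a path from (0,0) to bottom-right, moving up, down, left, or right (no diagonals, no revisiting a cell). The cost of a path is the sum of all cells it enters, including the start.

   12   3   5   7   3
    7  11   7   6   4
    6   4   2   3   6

38

One optimal route is (0,0) -> (0,1) -> (0,2) -> (1,2) -> (2,2) -> (2,3) -> (2,4).
Its cost is 12 + 3 + 5 + 7 + 2 + 3 + 6 = 38.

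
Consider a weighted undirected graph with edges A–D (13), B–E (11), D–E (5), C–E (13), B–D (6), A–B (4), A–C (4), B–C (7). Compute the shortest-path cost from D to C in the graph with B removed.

17

Paths from D to C avoiding B:
D -> E -> C: 5 + 13 = 18
D -> A -> C: 13 + 4 = 17
The minimum is 17.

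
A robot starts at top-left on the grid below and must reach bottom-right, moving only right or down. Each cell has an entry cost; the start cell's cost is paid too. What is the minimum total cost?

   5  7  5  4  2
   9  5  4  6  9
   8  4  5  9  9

One optimal route is [0,0]→[0,1]→[0,2]→[0,3]→[0,4]→[1,4]→[2,4].
Its cost is 5 + 7 + 5 + 4 + 2 + 9 + 9 = 41.

41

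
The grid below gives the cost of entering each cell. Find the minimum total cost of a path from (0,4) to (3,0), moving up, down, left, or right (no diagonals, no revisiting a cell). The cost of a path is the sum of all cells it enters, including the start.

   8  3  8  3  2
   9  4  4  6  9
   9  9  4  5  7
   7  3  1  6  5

Path (0,4) (0,3) (1,3) (1,2) (2,2) (3,2) (3,1) (3,0): 2 + 3 + 6 + 4 + 4 + 1 + 3 + 7 = 30.

30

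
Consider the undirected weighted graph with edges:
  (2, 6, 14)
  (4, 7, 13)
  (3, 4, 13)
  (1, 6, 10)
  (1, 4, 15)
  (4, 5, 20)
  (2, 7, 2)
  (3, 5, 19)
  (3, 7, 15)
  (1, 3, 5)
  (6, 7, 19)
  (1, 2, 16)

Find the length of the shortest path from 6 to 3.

Comparing a few candidate routes:
6 - 7 - 3: 19 + 15 = 34
6 - 2 - 1 - 3: 14 + 16 + 5 = 35
6 - 1 - 4 - 3: 10 + 15 + 13 = 38
6 - 1 - 3: 10 + 5 = 15
6 - 2 - 7 - 3: 14 + 2 + 15 = 31
Best route has total 15.

15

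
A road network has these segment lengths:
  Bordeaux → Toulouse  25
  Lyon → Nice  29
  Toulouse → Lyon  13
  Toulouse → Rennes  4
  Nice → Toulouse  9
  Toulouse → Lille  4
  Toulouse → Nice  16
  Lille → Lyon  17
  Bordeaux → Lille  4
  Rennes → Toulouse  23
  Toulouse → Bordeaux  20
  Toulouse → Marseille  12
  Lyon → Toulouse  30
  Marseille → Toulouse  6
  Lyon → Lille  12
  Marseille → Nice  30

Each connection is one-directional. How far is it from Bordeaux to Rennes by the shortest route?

29

Candidate routes:
Bordeaux-Lille-Lyon-Toulouse-Rennes: 4 + 17 + 30 + 4 = 55
Bordeaux-Toulouse-Rennes: 25 + 4 = 29
Bordeaux-Lille-Lyon-Nice-Toulouse-Rennes: 4 + 17 + 29 + 9 + 4 = 63
Shortest: 29.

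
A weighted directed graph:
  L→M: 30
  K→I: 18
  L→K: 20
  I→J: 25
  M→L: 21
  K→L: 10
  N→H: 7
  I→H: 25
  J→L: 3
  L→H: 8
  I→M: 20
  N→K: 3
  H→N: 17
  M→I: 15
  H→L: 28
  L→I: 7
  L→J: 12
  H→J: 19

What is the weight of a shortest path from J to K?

23

Candidate routes:
J→L→K: 3 + 20 = 23
J→L→H→N→K: 3 + 8 + 17 + 3 = 31
J→L→I→H→N→K: 3 + 7 + 25 + 17 + 3 = 55
J→L→M→I→H→N→K: 3 + 30 + 15 + 25 + 17 + 3 = 93
Shortest: 23.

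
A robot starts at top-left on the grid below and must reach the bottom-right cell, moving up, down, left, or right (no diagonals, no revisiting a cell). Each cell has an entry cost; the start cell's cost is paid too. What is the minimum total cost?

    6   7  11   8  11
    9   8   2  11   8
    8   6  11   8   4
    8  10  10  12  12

58

Take (0,0) (0,1) (1,1) (1,2) (1,3) (1,4) (2,4) (3,4) for a total of 6 + 7 + 8 + 2 + 11 + 8 + 4 + 12 = 58.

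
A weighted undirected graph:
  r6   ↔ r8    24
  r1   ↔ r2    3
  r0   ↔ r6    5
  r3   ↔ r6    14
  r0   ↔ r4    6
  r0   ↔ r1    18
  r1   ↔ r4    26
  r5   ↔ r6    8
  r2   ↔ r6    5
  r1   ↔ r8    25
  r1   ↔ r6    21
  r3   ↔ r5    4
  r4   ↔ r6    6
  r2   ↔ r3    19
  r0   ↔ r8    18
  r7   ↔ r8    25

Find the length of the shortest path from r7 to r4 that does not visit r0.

55

Some routes from r7 to r4 avoiding r0:
r7-r8-r1-r4: 25 + 25 + 26 = 76
r7-r8-r1-r2-r6-r4: 25 + 25 + 3 + 5 + 6 = 64
r7-r8-r1-r6-r4: 25 + 25 + 21 + 6 = 77
r7-r8-r6-r4: 25 + 24 + 6 = 55
The minimum is 55.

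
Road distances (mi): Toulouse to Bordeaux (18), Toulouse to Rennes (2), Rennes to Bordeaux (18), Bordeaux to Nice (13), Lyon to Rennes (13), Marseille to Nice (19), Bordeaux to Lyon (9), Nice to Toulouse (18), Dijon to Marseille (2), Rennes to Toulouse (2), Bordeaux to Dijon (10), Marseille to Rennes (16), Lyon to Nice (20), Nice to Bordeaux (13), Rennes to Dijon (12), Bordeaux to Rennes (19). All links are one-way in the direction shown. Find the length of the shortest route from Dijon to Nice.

A few of the Dijon→Nice routes:
Dijon-Marseille-Rennes-Toulouse-Bordeaux-Nice: 2 + 16 + 2 + 18 + 13 = 51
Dijon-Marseille-Rennes-Bordeaux-Nice: 2 + 16 + 18 + 13 = 49
Dijon-Marseille-Nice: 2 + 19 = 21
Best route has total 21 mi.

21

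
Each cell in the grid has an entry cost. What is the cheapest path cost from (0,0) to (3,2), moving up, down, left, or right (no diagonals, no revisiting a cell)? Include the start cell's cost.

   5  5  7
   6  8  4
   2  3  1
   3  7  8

25

Cheapest: [0,0]→[1,0]→[2,0]→[2,1]→[2,2]→[3,2]
  5 + 6 + 2 + 3 + 1 + 8 = 25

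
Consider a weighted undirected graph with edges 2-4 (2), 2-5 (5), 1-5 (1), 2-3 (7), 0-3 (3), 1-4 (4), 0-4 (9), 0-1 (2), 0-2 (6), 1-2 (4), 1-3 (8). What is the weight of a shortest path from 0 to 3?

3

Comparing a few candidate routes:
0→1→5→2→3: 2 + 1 + 5 + 7 = 15
0→2→3: 6 + 7 = 13
0→1→3: 2 + 8 = 10
0→1→2→3: 2 + 4 + 7 = 13
0→3: 3
0→1→4→2→3: 2 + 4 + 2 + 7 = 15
Shortest: 3.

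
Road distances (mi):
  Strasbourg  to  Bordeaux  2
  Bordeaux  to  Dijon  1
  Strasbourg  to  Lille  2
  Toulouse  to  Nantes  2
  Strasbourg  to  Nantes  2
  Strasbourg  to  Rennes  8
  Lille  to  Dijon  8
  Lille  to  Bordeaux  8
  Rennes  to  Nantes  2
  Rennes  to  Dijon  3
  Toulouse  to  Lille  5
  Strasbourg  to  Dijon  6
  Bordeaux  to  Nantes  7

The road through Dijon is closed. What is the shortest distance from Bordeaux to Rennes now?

6

Some routes from Bordeaux to Rennes avoiding Dijon:
Bordeaux -> Strasbourg -> Lille -> Toulouse -> Nantes -> Rennes: 2 + 2 + 5 + 2 + 2 = 13
Bordeaux -> Nantes -> Rennes: 7 + 2 = 9
Bordeaux -> Lille -> Strasbourg -> Nantes -> Rennes: 8 + 2 + 2 + 2 = 14
Bordeaux -> Strasbourg -> Rennes: 2 + 8 = 10
Bordeaux -> Strasbourg -> Nantes -> Rennes: 2 + 2 + 2 = 6
The minimum is 6 mi.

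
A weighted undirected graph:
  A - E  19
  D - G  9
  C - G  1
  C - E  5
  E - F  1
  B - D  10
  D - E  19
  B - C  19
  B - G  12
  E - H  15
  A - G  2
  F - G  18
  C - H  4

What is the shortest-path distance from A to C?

Checking several routes:
A → G → D → E → C: 2 + 9 + 19 + 5 = 35
A → G → B → C: 2 + 12 + 19 = 33
A → E → C: 19 + 5 = 24
A → E → H → C: 19 + 15 + 4 = 38
A → G → F → E → C: 2 + 18 + 1 + 5 = 26
A → G → C: 2 + 1 = 3
Shortest: 3.

3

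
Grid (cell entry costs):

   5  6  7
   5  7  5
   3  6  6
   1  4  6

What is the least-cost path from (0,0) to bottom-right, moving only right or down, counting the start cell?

24

Cheapest: r0c0→r1c0→r2c0→r3c0→r3c1→r3c2
  5 + 5 + 3 + 1 + 4 + 6 = 24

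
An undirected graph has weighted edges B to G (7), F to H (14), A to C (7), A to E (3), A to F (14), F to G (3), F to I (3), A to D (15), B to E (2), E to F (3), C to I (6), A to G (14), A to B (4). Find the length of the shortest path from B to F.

5

Some routes from B to F:
B→E→F: 2 + 3 = 5
B→A→E→F: 4 + 3 + 3 = 10
B→E→A→F: 2 + 3 + 14 = 19
B→A→F: 4 + 14 = 18
B→G→F: 7 + 3 = 10
Best route has total 5.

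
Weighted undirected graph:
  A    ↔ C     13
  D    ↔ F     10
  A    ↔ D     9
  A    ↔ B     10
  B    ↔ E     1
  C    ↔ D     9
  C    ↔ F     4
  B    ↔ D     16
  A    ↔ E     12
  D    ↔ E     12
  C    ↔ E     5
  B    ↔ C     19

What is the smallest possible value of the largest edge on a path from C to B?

5

Comparing a few candidate routes:
C-D-A-B: max(9, 9, 10) = 10
C-E-B: max(5, 1) = 5
C-F-D-A-B: max(4, 10, 9, 10) = 10
C-E-D-A-B: max(5, 12, 9, 10) = 12
C-E-A-B: max(5, 12, 10) = 12
The minimum achievable maximum is 5.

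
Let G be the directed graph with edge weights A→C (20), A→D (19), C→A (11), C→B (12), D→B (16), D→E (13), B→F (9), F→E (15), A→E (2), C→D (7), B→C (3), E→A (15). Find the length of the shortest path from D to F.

Routes from D to F:
D -> E -> A -> C -> B -> F: 13 + 15 + 20 + 12 + 9 = 69
D -> B -> F: 16 + 9 = 25
Shortest: 25.

25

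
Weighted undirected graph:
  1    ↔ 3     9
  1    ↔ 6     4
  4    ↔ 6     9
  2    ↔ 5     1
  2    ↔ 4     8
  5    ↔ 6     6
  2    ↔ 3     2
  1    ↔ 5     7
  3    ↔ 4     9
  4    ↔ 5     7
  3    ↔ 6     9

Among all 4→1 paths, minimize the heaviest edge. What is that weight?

Some routes from 4 to 1:
4→5→6→1: max(7, 6, 4) = 7
4→5→1: max(7, 7) = 7
4→2→5→1: max(8, 1, 7) = 8
4→2→5→6→1: max(8, 1, 6, 4) = 8
4→2→3→6→1: max(8, 2, 9, 4) = 9
Best route has worst link 7.

7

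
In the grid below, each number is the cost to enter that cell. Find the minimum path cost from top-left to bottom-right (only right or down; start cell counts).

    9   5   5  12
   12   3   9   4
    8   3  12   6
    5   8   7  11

Path [0,0] [0,1] [1,1] [2,1] [3,1] [3,2] [3,3]: 9 + 5 + 3 + 3 + 8 + 7 + 11 = 46.
For comparison, the top-then-right route costs 52.

46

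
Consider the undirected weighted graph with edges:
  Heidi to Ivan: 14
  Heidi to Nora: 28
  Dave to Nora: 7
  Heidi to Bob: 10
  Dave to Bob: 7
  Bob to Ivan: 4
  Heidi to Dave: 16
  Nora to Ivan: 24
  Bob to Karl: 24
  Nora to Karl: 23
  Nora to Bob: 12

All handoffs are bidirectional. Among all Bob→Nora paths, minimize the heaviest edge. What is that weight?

7

Checking several routes:
Bob→Ivan→Nora: max(4, 24) = 24
Bob→Ivan→Heidi→Dave→Nora: max(4, 14, 16, 7) = 16
Bob→Dave→Nora: max(7, 7) = 7
Bob→Nora: max(12) = 12
Bob→Heidi→Dave→Nora: max(10, 16, 7) = 16
Smallest bottleneck: 7.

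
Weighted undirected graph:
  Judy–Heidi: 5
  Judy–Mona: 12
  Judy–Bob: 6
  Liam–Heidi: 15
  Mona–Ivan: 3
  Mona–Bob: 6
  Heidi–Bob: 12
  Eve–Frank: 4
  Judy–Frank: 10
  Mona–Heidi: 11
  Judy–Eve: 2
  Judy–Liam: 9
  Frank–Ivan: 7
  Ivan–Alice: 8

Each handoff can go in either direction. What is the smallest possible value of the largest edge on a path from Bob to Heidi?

Some routes from Bob to Heidi:
Bob→Judy→Heidi: max(6, 5) = 6
Bob→Mona→Ivan→Frank→Judy→Heidi: max(6, 3, 7, 10, 5) = 10
Bob→Judy→Eve→Frank→Ivan→Mona→Heidi: max(6, 2, 4, 7, 3, 11) = 11
Bob→Mona→Ivan→Frank→Eve→Judy→Heidi: max(6, 3, 7, 4, 2, 5) = 7
Smallest bottleneck: 6.

6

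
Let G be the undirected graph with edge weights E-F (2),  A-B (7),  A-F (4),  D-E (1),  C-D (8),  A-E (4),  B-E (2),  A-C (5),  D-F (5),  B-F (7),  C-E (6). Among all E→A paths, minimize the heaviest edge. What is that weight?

4

A few of the E→A routes:
E→F→A: max(2, 4) = 4
E→A: max(4) = 4
E→D→F→A: max(1, 5, 4) = 5
E→D→F→B→A: max(1, 5, 7, 7) = 7
E→C→A: max(6, 5) = 6
Best route has worst link 4.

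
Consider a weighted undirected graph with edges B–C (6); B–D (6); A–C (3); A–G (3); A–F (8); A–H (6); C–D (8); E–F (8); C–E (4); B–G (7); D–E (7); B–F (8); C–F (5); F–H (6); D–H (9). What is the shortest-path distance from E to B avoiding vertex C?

Checking several routes:
E -> F -> B: 8 + 8 = 16
E -> F -> A -> G -> B: 8 + 8 + 3 + 7 = 26
E -> F -> H -> D -> B: 8 + 6 + 9 + 6 = 29
E -> D -> B: 7 + 6 = 13
The minimum is 13.

13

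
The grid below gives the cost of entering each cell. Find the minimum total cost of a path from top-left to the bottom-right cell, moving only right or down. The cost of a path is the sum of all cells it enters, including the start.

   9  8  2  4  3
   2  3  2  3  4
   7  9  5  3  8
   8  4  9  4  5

Path r0c0 -> r1c0 -> r1c1 -> r1c2 -> r1c3 -> r2c3 -> r3c3 -> r3c4: 9 + 2 + 3 + 2 + 3 + 3 + 4 + 5 = 31.
For comparison, the top-then-right route costs 43.

31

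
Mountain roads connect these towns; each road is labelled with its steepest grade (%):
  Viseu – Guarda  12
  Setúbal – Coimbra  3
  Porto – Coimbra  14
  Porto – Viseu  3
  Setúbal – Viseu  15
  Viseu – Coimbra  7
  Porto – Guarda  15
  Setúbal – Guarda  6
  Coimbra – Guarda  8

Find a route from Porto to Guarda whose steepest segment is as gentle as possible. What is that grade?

Comparing a few candidate routes:
Porto -> Coimbra -> Setúbal -> Guarda: max(14, 3, 6) = 14
Porto -> Coimbra -> Guarda: max(14, 8) = 14
Porto -> Coimbra -> Viseu -> Guarda: max(14, 7, 12) = 14
Porto -> Viseu -> Coimbra -> Setúbal -> Guarda: max(3, 7, 3, 6) = 7
Porto -> Viseu -> Coimbra -> Guarda: max(3, 7, 8) = 8
Porto -> Viseu -> Guarda: max(3, 12) = 12
The minimum achievable maximum is 7%.

7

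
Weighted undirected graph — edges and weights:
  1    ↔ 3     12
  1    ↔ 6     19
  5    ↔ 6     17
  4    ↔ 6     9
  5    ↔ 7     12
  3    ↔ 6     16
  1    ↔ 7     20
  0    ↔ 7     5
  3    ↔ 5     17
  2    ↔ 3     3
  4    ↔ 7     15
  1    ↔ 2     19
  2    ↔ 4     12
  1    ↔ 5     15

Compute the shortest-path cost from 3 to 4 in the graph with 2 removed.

25

A few of the 3→4 routes:
3→5→7→4: 17 + 12 + 15 = 44
3→6→4: 16 + 9 = 25
3→1→6→4: 12 + 19 + 9 = 40
3→5→6→4: 17 + 17 + 9 = 43
3→1→7→4: 12 + 20 + 15 = 47
Best route has total 25.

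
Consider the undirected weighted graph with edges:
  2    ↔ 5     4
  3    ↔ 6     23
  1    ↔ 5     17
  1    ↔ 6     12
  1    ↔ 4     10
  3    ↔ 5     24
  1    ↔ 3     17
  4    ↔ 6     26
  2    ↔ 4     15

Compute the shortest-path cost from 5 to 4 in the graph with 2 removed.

Comparing a few candidate routes:
5-3-1-4: 24 + 17 + 10 = 51
5-1-4: 17 + 10 = 27
5-1-6-4: 17 + 12 + 26 = 55
5-3-6-1-4: 24 + 23 + 12 + 10 = 69
Best route has total 27.

27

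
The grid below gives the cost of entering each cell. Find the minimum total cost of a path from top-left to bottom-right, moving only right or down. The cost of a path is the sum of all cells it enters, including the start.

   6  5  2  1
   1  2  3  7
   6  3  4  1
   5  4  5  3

20

Cheapest: (0,0) → (1,0) → (1,1) → (1,2) → (2,2) → (2,3) → (3,3)
  6 + 1 + 2 + 3 + 4 + 1 + 3 = 20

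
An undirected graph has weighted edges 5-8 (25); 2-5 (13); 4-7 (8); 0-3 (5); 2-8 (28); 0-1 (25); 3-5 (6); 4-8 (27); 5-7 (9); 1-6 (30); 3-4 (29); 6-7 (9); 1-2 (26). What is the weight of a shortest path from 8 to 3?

31

Checking several routes:
8 - 2 - 5 - 3: 28 + 13 + 6 = 47
8 - 4 - 7 - 5 - 3: 27 + 8 + 9 + 6 = 50
8 - 5 - 3: 25 + 6 = 31
Shortest: 31.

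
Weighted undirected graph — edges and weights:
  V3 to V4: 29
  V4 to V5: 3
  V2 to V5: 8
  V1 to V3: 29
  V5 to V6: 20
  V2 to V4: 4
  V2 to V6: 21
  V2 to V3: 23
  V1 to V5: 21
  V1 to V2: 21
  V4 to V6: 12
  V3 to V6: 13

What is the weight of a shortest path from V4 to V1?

Some routes from V4 to V1:
V4 → V2 → V1: 4 + 21 = 25
V4 → V5 → V1: 3 + 21 = 24
V4 → V5 → V2 → V1: 3 + 8 + 21 = 32
V4 → V2 → V5 → V1: 4 + 8 + 21 = 33
Best route has total 24.

24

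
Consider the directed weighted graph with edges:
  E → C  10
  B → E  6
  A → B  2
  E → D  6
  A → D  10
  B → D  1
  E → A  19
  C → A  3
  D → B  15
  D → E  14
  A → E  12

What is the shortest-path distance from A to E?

Candidate routes:
A - D - B - E: 10 + 15 + 6 = 31
A - B - D - E: 2 + 1 + 14 = 17
A - B - E: 2 + 6 = 8
A - E: 12
A - D - E: 10 + 14 = 24
The minimum is 8.

8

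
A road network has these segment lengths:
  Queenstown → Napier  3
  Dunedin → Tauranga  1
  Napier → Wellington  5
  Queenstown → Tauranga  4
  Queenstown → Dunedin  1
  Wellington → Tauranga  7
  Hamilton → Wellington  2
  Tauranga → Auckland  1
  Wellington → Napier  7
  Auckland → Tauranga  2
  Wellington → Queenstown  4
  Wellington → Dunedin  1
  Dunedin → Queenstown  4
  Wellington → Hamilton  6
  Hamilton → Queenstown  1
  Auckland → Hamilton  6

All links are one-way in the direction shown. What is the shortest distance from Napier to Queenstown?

Candidate routes:
Napier→Wellington→Hamilton→Queenstown: 5 + 6 + 1 = 12
Napier→Wellington→Tauranga→Auckland→Hamilton→Queenstown: 5 + 7 + 1 + 6 + 1 = 20
Napier→Wellington→Queenstown: 5 + 4 = 9
Napier→Wellington→Dunedin→Tauranga→Auckland→Hamilton→Queenstown: 5 + 1 + 1 + 1 + 6 + 1 = 15
Napier→Wellington→Dunedin→Queenstown: 5 + 1 + 4 = 10
The minimum is 9.

9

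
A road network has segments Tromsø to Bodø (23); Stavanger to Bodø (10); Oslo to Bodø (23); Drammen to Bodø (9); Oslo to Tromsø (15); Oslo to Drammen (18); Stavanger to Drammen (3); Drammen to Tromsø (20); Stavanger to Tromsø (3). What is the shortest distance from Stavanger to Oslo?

18

Some routes from Stavanger to Oslo:
Stavanger-Bodø-Oslo: 10 + 23 = 33
Stavanger-Drammen-Tromsø-Oslo: 3 + 20 + 15 = 38
Stavanger-Bodø-Drammen-Oslo: 10 + 9 + 18 = 37
Stavanger-Drammen-Bodø-Oslo: 3 + 9 + 23 = 35
Stavanger-Tromsø-Oslo: 3 + 15 = 18
Stavanger-Drammen-Oslo: 3 + 18 = 21
Best route has total 18 mi.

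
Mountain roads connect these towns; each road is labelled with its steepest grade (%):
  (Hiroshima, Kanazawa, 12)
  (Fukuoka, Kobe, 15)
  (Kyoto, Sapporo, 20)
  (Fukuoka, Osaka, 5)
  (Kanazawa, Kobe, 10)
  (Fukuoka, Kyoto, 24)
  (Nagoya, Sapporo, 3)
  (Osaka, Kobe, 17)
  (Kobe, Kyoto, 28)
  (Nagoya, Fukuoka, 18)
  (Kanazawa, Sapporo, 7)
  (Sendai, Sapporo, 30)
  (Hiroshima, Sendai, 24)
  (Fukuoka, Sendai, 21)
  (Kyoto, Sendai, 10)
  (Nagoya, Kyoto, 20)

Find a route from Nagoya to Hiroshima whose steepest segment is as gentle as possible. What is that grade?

12

Some routes from Nagoya to Hiroshima:
Nagoya→Fukuoka→Sendai→Kyoto→Sapporo→Kanazawa→Hiroshima: max(18, 21, 10, 20, 7, 12) = 21
Nagoya→Fukuoka→Osaka→Kobe→Kanazawa→Hiroshima: max(18, 5, 17, 10, 12) = 18
Nagoya→Fukuoka→Kobe→Kanazawa→Hiroshima: max(18, 15, 10, 12) = 18
Nagoya→Sapporo→Kanazawa→Hiroshima: max(3, 7, 12) = 12
Nagoya→Kyoto→Sapporo→Kanazawa→Hiroshima: max(20, 20, 7, 12) = 20
Smallest bottleneck: 12%.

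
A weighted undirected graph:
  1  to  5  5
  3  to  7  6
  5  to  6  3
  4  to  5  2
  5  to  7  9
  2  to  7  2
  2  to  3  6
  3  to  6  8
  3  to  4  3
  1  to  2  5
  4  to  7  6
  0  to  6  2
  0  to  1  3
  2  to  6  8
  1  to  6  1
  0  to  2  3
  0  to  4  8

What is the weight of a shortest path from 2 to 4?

Comparing a few candidate routes:
2 - 7 - 3 - 4: 2 + 6 + 3 = 11
2 - 3 - 4: 6 + 3 = 9
2 - 0 - 4: 3 + 8 = 11
2 - 7 - 4: 2 + 6 = 8
2 - 0 - 6 - 5 - 4: 3 + 2 + 3 + 2 = 10
The minimum is 8.

8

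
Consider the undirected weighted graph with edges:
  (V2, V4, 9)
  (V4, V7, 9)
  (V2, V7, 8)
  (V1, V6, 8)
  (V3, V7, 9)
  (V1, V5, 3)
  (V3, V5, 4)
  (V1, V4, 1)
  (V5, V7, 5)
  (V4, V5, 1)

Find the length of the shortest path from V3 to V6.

Checking several routes:
V3 → V7 → V5 → V4 → V1 → V6: 9 + 5 + 1 + 1 + 8 = 24
V3 → V5 → V1 → V6: 4 + 3 + 8 = 15
V3 → V5 → V4 → V1 → V6: 4 + 1 + 1 + 8 = 14
Shortest: 14.

14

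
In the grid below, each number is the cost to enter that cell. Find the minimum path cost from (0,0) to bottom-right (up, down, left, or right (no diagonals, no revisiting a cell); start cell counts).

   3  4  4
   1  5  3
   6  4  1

13

One optimal route is (0,0) -> (1,0) -> (1,1) -> (1,2) -> (2,2).
Its cost is 3 + 1 + 5 + 3 + 1 = 13.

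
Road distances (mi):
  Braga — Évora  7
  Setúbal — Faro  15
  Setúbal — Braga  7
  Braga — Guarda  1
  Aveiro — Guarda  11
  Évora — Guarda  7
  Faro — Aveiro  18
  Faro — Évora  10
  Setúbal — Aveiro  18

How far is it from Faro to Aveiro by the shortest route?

Checking several routes:
Faro-Évora-Guarda-Aveiro: 10 + 7 + 11 = 28
Faro-Aveiro: 18
Faro-Évora-Braga-Guarda-Aveiro: 10 + 7 + 1 + 11 = 29
Shortest: 18 mi.

18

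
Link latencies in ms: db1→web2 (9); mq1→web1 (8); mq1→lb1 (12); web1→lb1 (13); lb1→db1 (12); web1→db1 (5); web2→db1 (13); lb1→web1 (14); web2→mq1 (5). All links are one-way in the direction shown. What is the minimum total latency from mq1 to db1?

13

Paths from mq1 to db1:
mq1 - web1 - db1: 8 + 5 = 13
mq1 - web1 - lb1 - db1: 8 + 13 + 12 = 33
mq1 - lb1 - db1: 12 + 12 = 24
mq1 - lb1 - web1 - db1: 12 + 14 + 5 = 31
Best route has total 13 ms.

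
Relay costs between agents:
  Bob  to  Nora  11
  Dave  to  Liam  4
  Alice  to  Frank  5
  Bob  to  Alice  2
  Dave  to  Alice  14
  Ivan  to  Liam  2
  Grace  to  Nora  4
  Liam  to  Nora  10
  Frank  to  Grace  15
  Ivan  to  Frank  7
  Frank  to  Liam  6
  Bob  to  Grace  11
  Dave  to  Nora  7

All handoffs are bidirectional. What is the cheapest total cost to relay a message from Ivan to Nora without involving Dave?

Some routes from Ivan to Nora avoiding Dave:
Ivan → Liam → Nora: 2 + 10 = 12
Ivan → Liam → Frank → Alice → Bob → Nora: 2 + 6 + 5 + 2 + 11 = 26
Ivan → Frank → Liam → Nora: 7 + 6 + 10 = 23
Ivan → Frank → Alice → Bob → Nora: 7 + 5 + 2 + 11 = 25
Ivan → Liam → Frank → Grace → Nora: 2 + 6 + 15 + 4 = 27
Ivan → Frank → Grace → Nora: 7 + 15 + 4 = 26
The minimum is 12.

12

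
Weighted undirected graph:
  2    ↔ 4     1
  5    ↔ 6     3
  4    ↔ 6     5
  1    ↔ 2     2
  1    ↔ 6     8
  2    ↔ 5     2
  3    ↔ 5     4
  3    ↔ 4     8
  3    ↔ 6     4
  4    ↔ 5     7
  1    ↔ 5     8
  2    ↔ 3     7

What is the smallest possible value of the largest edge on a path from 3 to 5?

A few of the 3→5 routes:
3 → 5: max(4) = 4
3 → 6 → 5: max(4, 3) = 4
3 → 6 → 4 → 2 → 5: max(4, 5, 1, 2) = 5
Best route has worst link 4.

4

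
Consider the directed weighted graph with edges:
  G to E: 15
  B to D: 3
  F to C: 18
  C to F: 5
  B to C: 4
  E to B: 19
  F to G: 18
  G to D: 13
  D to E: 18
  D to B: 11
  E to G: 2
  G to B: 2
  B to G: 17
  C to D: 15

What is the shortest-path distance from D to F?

20

Paths from D to F:
D → E → G → B → C → F: 18 + 2 + 2 + 4 + 5 = 31
D → B → C → F: 11 + 4 + 5 = 20
D → E → B → C → F: 18 + 19 + 4 + 5 = 46
The minimum is 20.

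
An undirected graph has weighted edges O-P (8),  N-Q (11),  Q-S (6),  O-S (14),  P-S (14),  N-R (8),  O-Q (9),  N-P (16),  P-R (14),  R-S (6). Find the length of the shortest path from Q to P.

17

Comparing a few candidate routes:
Q→O→P: 9 + 8 = 17
Q→S→O→P: 6 + 14 + 8 = 28
Q→S→P: 6 + 14 = 20
Q→S→R→P: 6 + 6 + 14 = 26
Q→N→P: 11 + 16 = 27
The minimum is 17.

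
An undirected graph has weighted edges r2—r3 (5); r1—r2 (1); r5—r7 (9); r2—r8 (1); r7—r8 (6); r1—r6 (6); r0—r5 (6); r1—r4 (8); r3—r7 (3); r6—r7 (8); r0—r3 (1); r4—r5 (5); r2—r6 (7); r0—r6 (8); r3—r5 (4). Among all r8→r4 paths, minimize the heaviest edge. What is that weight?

Checking several routes:
r8-r2-r3-r0-r5-r4: max(1, 5, 1, 6, 5) = 6
r8-r2-r3-r5-r4: max(1, 5, 4, 5) = 5
r8-r7-r3-r0-r5-r4: max(6, 3, 1, 6, 5) = 6
The minimum achievable maximum is 5.

5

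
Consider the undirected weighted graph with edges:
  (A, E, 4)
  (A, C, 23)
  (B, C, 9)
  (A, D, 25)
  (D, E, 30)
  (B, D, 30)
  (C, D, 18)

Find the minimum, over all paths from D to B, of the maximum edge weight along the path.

18

Comparing a few candidate routes:
D→A→C→B: max(25, 23, 9) = 25
D→C→B: max(18, 9) = 18
D→B: max(30) = 30
Smallest bottleneck: 18.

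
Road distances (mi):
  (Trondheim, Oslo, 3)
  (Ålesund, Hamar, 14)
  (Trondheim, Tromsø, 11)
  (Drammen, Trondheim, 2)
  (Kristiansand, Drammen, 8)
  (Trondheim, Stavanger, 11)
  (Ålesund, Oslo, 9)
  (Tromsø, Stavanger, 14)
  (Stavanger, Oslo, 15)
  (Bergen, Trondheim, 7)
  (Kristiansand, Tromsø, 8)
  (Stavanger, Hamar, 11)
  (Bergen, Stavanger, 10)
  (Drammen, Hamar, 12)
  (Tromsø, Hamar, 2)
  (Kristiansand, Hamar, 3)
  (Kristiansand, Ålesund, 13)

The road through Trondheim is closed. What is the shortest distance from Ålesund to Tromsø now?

Some routes from Ålesund to Tromsø avoiding Trondheim:
Ålesund -> Hamar -> Tromsø: 14 + 2 = 16
Ålesund -> Kristiansand -> Hamar -> Tromsø: 13 + 3 + 2 = 18
Ålesund -> Kristiansand -> Tromsø: 13 + 8 = 21
Shortest: 16 mi.

16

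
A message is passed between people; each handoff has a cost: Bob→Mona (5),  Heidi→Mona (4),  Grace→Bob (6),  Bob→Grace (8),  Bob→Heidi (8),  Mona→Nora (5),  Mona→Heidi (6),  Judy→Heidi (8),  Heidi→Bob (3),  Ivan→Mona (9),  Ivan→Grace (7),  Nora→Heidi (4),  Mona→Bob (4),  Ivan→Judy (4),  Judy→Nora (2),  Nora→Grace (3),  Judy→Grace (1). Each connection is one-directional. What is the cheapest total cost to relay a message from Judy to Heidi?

A few of the Judy→Heidi routes:
Judy-Grace-Bob-Heidi: 1 + 6 + 8 = 15
Judy-Nora-Heidi: 2 + 4 = 6
Judy-Heidi: 8
Best route has total 6.

6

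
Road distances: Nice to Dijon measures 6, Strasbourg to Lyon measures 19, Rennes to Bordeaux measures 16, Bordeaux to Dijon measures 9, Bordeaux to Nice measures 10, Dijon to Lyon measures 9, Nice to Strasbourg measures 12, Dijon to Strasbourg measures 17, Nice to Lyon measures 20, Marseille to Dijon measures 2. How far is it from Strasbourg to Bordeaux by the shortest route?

22

Some routes from Strasbourg to Bordeaux:
Strasbourg - Dijon - Bordeaux: 17 + 9 = 26
Strasbourg - Nice - Bordeaux: 12 + 10 = 22
Strasbourg - Nice - Dijon - Bordeaux: 12 + 6 + 9 = 27
The minimum is 22.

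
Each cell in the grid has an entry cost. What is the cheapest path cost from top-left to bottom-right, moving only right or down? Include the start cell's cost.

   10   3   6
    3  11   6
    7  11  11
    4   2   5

Take (0,0) → (1,0) → (2,0) → (3,0) → (3,1) → (3,2) for a total of 10 + 3 + 7 + 4 + 2 + 5 = 31.
(Top row then right column would cost 41.)

31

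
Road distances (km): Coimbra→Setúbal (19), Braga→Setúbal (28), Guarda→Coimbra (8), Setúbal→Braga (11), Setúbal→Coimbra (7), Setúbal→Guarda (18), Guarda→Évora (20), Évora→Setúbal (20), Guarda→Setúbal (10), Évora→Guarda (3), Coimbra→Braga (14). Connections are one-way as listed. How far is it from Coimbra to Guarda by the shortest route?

Routes from Coimbra to Guarda:
Coimbra-Braga-Setúbal-Guarda: 14 + 28 + 18 = 60
Coimbra-Setúbal-Guarda: 19 + 18 = 37
The minimum is 37 km.

37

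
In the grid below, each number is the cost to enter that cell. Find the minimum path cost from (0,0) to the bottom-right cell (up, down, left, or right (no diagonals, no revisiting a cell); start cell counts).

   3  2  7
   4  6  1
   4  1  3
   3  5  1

Path (0,0)→(0,1)→(1,1)→(1,2)→(2,2)→(3,2): 3 + 2 + 6 + 1 + 3 + 1 = 16.

16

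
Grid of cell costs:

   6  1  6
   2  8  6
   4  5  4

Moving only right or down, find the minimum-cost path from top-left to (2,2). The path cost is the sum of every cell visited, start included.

21

One optimal route is r0c0 → r1c0 → r2c0 → r2c1 → r2c2.
Its cost is 6 + 2 + 4 + 5 + 4 = 21.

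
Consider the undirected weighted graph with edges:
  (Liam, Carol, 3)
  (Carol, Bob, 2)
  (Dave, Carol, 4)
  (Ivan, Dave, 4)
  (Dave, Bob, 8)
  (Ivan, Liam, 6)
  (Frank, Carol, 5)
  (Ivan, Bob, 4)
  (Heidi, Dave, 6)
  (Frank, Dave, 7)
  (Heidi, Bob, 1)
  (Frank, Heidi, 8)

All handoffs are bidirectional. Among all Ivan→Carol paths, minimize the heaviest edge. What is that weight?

4

Some routes from Ivan to Carol:
Ivan → Liam → Carol: max(6, 3) = 6
Ivan → Bob → Heidi → Dave → Carol: max(4, 1, 6, 4) = 6
Ivan → Bob → Carol: max(4, 2) = 4
Ivan → Dave → Heidi → Bob → Carol: max(4, 6, 1, 2) = 6
Ivan → Dave → Carol: max(4, 4) = 4
Smallest bottleneck: 4.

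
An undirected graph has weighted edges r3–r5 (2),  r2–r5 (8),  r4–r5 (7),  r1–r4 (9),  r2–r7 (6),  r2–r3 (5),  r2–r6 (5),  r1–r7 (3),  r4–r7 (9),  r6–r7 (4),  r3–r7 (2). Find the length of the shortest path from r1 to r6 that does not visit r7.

28

Routes from r1 to r6 avoiding r7:
r1→r4→r5→r2→r6: 9 + 7 + 8 + 5 = 29
r1→r4→r5→r3→r2→r6: 9 + 7 + 2 + 5 + 5 = 28
The minimum is 28.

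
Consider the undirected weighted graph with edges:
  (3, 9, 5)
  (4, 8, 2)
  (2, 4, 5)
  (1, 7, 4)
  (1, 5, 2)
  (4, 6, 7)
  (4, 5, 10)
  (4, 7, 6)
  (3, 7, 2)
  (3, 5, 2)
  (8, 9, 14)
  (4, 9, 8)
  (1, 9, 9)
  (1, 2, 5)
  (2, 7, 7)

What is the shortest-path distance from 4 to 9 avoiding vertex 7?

8

Checking several routes:
4 -> 2 -> 1 -> 5 -> 3 -> 9: 5 + 5 + 2 + 2 + 5 = 19
4 -> 5 -> 3 -> 9: 10 + 2 + 5 = 17
4 -> 8 -> 9: 2 + 14 = 16
4 -> 9: 8
4 -> 2 -> 1 -> 9: 5 + 5 + 9 = 19
The minimum is 8.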